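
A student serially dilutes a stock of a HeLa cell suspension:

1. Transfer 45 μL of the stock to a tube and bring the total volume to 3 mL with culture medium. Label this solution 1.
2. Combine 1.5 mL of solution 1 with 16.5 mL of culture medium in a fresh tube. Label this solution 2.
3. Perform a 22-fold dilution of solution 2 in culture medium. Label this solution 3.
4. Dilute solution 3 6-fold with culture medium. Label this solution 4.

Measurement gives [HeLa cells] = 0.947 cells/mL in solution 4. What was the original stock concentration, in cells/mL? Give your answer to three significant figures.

Step 1: 45 μL brought to 3 mL → factor 3000/45 = 66.667
Step 2: 1.5 mL + 16.5 mL = 18 mL total → factor 18/1.5 = 12
Step 3: 22-fold → factor 22
Step 4: 6-fold → factor 6
Overall dilution factor = 66.667 × 12 × 22 × 6 = 1.056 × 10^5
Stock = 0.947 cells/mL × 1.056 × 10^5 = 1.00 × 10^5 cells/mL

1.00 × 10^5 cells/mL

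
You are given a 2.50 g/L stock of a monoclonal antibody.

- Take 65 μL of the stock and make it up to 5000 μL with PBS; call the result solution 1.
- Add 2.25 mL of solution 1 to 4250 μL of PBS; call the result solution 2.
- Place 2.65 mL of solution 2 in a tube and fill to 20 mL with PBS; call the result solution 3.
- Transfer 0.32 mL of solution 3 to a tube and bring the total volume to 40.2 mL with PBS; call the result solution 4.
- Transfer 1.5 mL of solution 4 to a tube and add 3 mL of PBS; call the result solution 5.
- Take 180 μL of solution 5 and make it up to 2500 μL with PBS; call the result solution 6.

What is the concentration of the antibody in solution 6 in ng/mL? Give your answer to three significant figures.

0.285 ng/mL

Step 1: 65 μL brought to 5000 μL → factor 5000/65 = 76.923
Step 2: 2.25 mL + 4250 μL = 6.5 mL total → factor 6.5/2.25 = 2.8889
Step 3: 2.65 mL brought to 20 mL → factor 20/2.65 = 7.5472
Step 4: 0.32 mL brought to 40.2 mL → factor 40.2/0.32 = 125.62
Step 5: 1.5 mL + 3 mL = 4.5 mL total → factor 4.5/1.5 = 3
Step 6: 180 μL brought to 2500 μL → factor 2500/180 = 13.889
Overall dilution factor = 76.923 × 2.8889 × 7.5472 × 125.62 × 3 × 13.889 = 8.7788 × 10^6
Final = 2.50 g/L / 8.7788 × 10^6 = 2.848 × 10^-7 g/L = 0.285 ng/mL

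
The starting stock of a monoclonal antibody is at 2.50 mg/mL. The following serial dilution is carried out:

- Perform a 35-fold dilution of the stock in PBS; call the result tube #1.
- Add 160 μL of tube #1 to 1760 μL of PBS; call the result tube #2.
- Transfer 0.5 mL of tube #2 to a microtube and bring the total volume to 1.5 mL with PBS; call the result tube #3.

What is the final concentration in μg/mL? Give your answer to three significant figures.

1.98 μg/mL

Step 1: 35-fold → factor 35
Step 2: 160 μL + 1760 μL = 1920 μL total → factor 1920/160 = 12
Step 3: 0.5 mL brought to 1.5 mL → factor 1.5/0.5 = 3
Overall dilution factor = 35 × 12 × 3 = 1260
Final = 2.50 mg/mL / 1260 = 0.001984 mg/mL = 1.98 μg/mL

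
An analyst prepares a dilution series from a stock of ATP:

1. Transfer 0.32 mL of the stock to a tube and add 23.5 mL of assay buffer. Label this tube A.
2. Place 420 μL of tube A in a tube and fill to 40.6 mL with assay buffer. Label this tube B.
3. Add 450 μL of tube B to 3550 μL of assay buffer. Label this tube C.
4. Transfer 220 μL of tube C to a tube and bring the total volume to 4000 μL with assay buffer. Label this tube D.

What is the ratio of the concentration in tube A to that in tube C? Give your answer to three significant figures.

859

Step 1: 0.32 mL + 23.5 mL = 23.82 mL total → factor 23.82/0.32 = 74.438
Step 2: 420 μL brought to 40.6 mL → factor 40600/420 = 96.667
Step 3: 450 μL + 3550 μL = 4000 μL total → factor 4000/450 = 8.8889
Dilution factor to tube A = 74.438; to tube C = 63961
[tube A]/[tube C] = (factor to tube C)/(factor to tube A) = 63961/74.438 = 859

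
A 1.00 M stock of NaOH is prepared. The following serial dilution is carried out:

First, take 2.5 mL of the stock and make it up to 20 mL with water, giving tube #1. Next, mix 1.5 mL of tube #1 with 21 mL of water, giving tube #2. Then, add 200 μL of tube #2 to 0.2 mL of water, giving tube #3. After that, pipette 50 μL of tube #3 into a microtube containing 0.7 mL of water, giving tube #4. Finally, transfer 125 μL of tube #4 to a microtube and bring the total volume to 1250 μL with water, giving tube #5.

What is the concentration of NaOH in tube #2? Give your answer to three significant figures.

0.00833 M

Step 1: 2.5 mL brought to 20 mL → factor 20/2.5 = 8
Step 2: 1.5 mL + 21 mL = 22.5 mL total → factor 22.5/1.5 = 15
Dilution factor through tube #2 = 8 × 15 = 120
[tube #2] = 1.00 M / 120 = 0.00833 M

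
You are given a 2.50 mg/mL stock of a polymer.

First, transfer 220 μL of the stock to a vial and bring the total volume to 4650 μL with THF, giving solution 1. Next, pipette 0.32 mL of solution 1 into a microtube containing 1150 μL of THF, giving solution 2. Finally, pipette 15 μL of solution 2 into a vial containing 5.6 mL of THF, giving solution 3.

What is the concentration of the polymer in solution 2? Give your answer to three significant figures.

Step 1: 220 μL brought to 4650 μL → factor 4650/220 = 21.136
Step 2: 0.32 mL + 1150 μL = 1.47 mL total → factor 1.47/0.32 = 4.5938
Dilution factor through solution 2 = 21.136 × 4.5938 = 97.095
[solution 2] = 2.50 mg/mL / 97.095 = 0.0257 mg/mL

0.0257 mg/mL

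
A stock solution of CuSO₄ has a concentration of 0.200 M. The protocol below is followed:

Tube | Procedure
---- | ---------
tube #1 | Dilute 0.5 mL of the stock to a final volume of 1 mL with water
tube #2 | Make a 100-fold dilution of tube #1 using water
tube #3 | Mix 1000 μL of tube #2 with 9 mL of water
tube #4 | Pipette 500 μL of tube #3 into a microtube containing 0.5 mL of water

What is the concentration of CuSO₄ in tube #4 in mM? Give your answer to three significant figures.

0.0500 mM

Step 1: 0.5 mL brought to 1 mL → factor 1/0.5 = 2
Step 2: 100-fold → factor 100
Step 3: 1000 μL + 9 mL = 10000 μL total → factor 10000/1000 = 10
Step 4: 500 μL + 0.5 mL = 1000 μL total → factor 1000/500 = 2
Overall dilution factor = 2 × 100 × 10 × 2 = 4000
Final = 0.200 M / 4000 = 5.000 × 10^-5 M = 0.0500 mM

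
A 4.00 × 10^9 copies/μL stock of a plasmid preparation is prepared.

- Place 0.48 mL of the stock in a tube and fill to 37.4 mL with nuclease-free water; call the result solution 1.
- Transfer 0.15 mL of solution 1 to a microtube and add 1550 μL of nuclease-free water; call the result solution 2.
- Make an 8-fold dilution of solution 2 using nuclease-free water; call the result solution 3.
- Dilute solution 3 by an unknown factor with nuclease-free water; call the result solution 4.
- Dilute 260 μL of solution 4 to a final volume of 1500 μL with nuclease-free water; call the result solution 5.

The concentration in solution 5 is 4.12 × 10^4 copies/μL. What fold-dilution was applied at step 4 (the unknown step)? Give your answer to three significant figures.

Step 1: 0.48 mL brought to 37.4 mL → factor 37.4/0.48 = 77.917
Step 2: 0.15 mL + 1550 μL = 1.7 mL total → factor 1.7/0.15 = 11.333
Step 3: 8-fold → factor 8
Step 4: unknown factor x
Step 5: 260 μL brought to 1500 μL → factor 1500/260 = 5.7692
Product of known-step factors = 40756
Overall factor = 4.00 × 10^9 copies/μL / (4.12 × 10^4 copies/μL) = 97087
x = 97087 / 40756 = 2.38

2.38-fold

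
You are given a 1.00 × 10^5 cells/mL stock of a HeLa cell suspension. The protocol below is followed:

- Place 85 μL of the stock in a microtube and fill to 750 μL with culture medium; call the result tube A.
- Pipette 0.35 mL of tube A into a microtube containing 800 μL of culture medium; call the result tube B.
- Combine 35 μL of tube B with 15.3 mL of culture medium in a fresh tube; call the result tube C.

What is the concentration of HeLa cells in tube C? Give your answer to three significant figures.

7.87 cells/mL

Step 1: 85 μL brought to 750 μL → factor 750/85 = 8.8235
Step 2: 0.35 mL + 800 μL = 1.15 mL total → factor 1.15/0.35 = 3.2857
Step 3: 35 μL + 15.3 mL = 15335 μL total → factor 15335/35 = 438.14
Overall dilution factor = 8.8235 × 3.2857 × 438.14 = 12702
Final = 1.00 × 10^5 cells/mL / 12702 = 7.87 cells/mL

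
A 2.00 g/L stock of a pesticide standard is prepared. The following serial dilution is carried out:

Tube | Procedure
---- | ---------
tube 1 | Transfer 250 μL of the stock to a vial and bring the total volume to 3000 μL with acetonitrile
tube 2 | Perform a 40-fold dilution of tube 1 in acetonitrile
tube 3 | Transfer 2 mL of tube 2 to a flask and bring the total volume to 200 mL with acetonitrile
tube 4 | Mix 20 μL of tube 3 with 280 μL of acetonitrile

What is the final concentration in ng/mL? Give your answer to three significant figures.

2.78 ng/mL

Step 1: 250 μL brought to 3000 μL → factor 3000/250 = 12
Step 2: 40-fold → factor 40
Step 3: 2 mL brought to 200 mL → factor 200/2 = 100
Step 4: 20 μL + 280 μL = 300 μL total → factor 300/20 = 15
Overall dilution factor = 12 × 40 × 100 × 15 = 7.2 × 10^5
Final = 2.00 g/L / 7.2 × 10^5 = 2.778 × 10^-6 g/L = 2.78 ng/mL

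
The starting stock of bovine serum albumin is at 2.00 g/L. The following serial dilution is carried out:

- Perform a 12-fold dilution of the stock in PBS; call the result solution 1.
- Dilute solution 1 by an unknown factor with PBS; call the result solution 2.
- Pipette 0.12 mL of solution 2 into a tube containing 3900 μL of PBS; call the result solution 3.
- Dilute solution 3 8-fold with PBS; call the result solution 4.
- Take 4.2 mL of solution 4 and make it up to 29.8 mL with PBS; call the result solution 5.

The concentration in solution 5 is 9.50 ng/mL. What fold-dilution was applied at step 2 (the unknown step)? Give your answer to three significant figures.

Step 1: 12-fold → factor 12
Step 2: unknown factor x
Step 3: 0.12 mL + 3900 μL = 4.02 mL total → factor 4.02/0.12 = 33.5
Step 4: 8-fold → factor 8
Step 5: 4.2 mL brought to 29.8 mL → factor 29.8/4.2 = 7.0952
Product of known-step factors = 22818
Overall factor = 2.00 g/L / (9.50 ng/mL) = 2.1053 × 10^5
x = 2.1053 × 10^5 / 22818 = 9.23

9.23-fold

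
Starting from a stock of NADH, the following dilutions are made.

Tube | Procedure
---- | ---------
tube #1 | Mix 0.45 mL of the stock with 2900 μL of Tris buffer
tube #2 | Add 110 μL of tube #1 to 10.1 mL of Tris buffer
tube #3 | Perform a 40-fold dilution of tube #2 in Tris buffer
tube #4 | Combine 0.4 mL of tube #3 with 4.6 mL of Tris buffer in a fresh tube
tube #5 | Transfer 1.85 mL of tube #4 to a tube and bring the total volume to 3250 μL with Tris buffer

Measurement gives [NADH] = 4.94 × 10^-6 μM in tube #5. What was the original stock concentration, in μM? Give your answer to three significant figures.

Step 1: 0.45 mL + 2900 μL = 3.35 mL total → factor 3.35/0.45 = 7.4444
Step 2: 110 μL + 10.1 mL = 10210 μL total → factor 10210/110 = 92.818
Step 3: 40-fold → factor 40
Step 4: 0.4 mL + 4.6 mL = 5 mL total → factor 5/0.4 = 12.5
Step 5: 1.85 mL brought to 3250 μL → factor 3.25/1.85 = 1.7568
Overall dilution factor = 7.4444 × 92.818 × 40 × 12.5 × 1.7568 = 6.0694 × 10^5
Stock = 4.94 × 10^-6 μM × 6.0694 × 10^5 = 3.00 μM

3.00 μM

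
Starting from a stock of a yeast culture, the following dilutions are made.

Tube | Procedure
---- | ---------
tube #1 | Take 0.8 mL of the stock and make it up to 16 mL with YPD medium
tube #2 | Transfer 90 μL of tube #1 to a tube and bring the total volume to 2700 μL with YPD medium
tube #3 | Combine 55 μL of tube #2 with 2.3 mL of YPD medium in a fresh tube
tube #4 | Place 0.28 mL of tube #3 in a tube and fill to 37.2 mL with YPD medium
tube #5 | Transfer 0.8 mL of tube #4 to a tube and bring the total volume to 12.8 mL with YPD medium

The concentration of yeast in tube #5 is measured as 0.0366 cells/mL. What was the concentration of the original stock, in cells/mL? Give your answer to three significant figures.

Step 1: 0.8 mL brought to 16 mL → factor 16/0.8 = 20
Step 2: 90 μL brought to 2700 μL → factor 2700/90 = 30
Step 3: 55 μL + 2.3 mL = 2355 μL total → factor 2355/55 = 42.818
Step 4: 0.28 mL brought to 37.2 mL → factor 37.2/0.28 = 132.86
Step 5: 0.8 mL brought to 12.8 mL → factor 12.8/0.8 = 16
Overall dilution factor = 20 × 30 × 42.818 × 132.86 × 16 = 5.4612 × 10^7
Stock = 0.0366 cells/mL × 5.4612 × 10^7 = 2.00 × 10^6 cells/mL

2.00 × 10^6 cells/mL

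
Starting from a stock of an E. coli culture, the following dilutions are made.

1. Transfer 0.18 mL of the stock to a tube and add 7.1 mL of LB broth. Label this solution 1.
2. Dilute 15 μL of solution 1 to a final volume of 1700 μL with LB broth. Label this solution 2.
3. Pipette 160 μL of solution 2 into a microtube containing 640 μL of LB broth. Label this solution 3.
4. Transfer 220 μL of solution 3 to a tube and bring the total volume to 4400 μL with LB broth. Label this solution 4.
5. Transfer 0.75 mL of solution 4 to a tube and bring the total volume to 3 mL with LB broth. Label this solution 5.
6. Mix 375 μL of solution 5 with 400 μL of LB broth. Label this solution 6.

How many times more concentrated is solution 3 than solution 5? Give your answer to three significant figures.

80.0

Step 1: 0.18 mL + 7.1 mL = 7.28 mL total → factor 7.28/0.18 = 40.444
Step 2: 15 μL brought to 1700 μL → factor 1700/15 = 113.33
Step 3: 160 μL + 640 μL = 800 μL total → factor 800/160 = 5
Step 4: 220 μL brought to 4400 μL → factor 4400/220 = 20
Step 5: 0.75 mL brought to 3 mL → factor 3/0.75 = 4
Dilution factor to solution 3 = 22919; to solution 5 = 1.8335 × 10^6
[solution 3]/[solution 5] = (factor to solution 5)/(factor to solution 3) = 1.8335 × 10^6/22919 = 80.0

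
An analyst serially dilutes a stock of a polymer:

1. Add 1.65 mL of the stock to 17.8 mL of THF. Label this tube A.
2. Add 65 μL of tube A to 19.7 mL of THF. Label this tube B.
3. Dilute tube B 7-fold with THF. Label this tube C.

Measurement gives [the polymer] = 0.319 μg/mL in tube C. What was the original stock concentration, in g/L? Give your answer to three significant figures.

8.00 g/L

Step 1: 1.65 mL + 17.8 mL = 19.45 mL total → factor 19.45/1.65 = 11.788
Step 2: 65 μL + 19.7 mL = 19765 μL total → factor 19765/65 = 304.08
Step 3: 7-fold → factor 7
Overall dilution factor = 11.788 × 304.08 × 7 = 25091
Stock = 0.319 μg/mL × 25091 = 8004 μg/mL = 8.00 g/L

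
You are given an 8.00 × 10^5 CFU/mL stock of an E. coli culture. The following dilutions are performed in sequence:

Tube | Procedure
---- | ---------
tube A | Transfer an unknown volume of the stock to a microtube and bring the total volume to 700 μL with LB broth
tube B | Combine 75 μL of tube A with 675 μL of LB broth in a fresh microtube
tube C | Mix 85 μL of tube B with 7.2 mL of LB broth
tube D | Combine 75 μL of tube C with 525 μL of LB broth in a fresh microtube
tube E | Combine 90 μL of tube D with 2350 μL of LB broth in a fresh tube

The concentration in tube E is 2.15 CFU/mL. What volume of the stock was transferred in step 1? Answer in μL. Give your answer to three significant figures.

Step 1: v brought to 700 μL → factor = 700 μL/v
Step 2: 75 μL + 675 μL = 750 μL total → factor 750/75 = 10
Step 3: 85 μL + 7.2 mL = 7285 μL total → factor 7285/85 = 85.706
Step 4: 75 μL + 525 μL = 600 μL total → factor 600/75 = 8
Step 5: 90 μL + 2350 μL = 2440 μL total → factor 2440/90 = 27.111
Product of known-step factors = 1.8589 × 10^5
Overall factor = 8.00 × 10^5 CFU/mL / (2.15 CFU/mL) = 3.7209 × 10^5
Step-1 factor = 3.7209 × 10^5 / 1.8589 × 10^5 = 2.0017
v = 700 μL / 2.0017 = 350 μL

350 μL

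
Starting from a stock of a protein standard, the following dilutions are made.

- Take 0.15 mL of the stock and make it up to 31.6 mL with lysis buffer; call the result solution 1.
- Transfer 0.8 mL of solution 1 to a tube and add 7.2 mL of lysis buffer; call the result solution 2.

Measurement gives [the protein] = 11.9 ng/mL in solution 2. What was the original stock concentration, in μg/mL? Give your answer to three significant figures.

25.1 μg/mL

Step 1: 0.15 mL brought to 31.6 mL → factor 31.6/0.15 = 210.67
Step 2: 0.8 mL + 7.2 mL = 8 mL total → factor 8/0.8 = 10
Overall dilution factor = 210.67 × 10 = 2106.7
Stock = 11.9 ng/mL × 2106.7 = 2.507 × 10^4 ng/mL = 25.1 μg/mL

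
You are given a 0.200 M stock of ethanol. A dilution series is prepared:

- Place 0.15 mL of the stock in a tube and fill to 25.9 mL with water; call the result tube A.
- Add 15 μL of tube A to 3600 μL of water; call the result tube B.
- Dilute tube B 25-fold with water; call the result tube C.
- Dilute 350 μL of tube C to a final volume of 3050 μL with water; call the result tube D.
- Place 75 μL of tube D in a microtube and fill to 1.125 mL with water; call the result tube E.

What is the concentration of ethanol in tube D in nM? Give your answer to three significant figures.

Step 1: 0.15 mL brought to 25.9 mL → factor 25.9/0.15 = 172.67
Step 2: 15 μL + 3600 μL = 3615 μL total → factor 3615/15 = 241
Step 3: 25-fold → factor 25
Step 4: 350 μL brought to 3050 μL → factor 3050/350 = 8.7143
Dilution factor through tube D = 172.67 × 241 × 25 × 8.7143 = 9.0656 × 10^6
[tube D] = 0.200 M / 9.0656 × 10^6 = 2.206 × 10^-8 M = 22.1 nM

22.1 nM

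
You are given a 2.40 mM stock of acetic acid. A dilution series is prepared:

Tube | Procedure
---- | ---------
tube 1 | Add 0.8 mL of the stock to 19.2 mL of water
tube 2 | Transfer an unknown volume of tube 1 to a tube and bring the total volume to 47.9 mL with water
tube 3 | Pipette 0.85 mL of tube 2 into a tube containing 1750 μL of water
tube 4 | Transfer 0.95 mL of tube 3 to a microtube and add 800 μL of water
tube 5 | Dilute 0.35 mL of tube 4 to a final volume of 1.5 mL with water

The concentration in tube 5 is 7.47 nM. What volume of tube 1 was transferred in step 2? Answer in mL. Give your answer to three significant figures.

Step 1: 0.8 mL + 19.2 mL = 20 mL total → factor 20/0.8 = 25
Step 2: v brought to 47.9 mL → factor = 47.9 mL/v
Step 3: 0.85 mL + 1750 μL = 2.6 mL total → factor 2.6/0.85 = 3.0588
Step 4: 0.95 mL + 800 μL = 1.75 mL total → factor 1.75/0.95 = 1.8421
Step 5: 0.35 mL brought to 1.5 mL → factor 1.5/0.35 = 4.2857
Product of known-step factors = 603.72
Overall factor = 2.40 mM / (7.47 nM) = 3.2129 × 10^5
Step-2 factor = 3.2129 × 10^5 / 603.72 = 532.18
v = 47.9 mL / 532.18 = 0.0900 mL

0.0900 mL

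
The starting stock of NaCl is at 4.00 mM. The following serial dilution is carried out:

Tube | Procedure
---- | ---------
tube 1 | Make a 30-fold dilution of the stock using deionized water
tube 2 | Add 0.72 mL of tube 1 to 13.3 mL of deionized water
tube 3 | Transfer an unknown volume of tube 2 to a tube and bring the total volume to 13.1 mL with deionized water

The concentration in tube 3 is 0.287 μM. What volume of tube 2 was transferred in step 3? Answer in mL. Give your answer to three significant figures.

0.549 mL

Step 1: 30-fold → factor 30
Step 2: 0.72 mL + 13.3 mL = 14.02 mL total → factor 14.02/0.72 = 19.472
Step 3: v brought to 13.1 mL → factor = 13.1 mL/v
Product of known-step factors = 584.17
Overall factor = 4.00 mM / (0.287 μM) = 13937
Step-3 factor = 13937 / 584.17 = 23.858
v = 13.1 mL / 23.858 = 0.549 mL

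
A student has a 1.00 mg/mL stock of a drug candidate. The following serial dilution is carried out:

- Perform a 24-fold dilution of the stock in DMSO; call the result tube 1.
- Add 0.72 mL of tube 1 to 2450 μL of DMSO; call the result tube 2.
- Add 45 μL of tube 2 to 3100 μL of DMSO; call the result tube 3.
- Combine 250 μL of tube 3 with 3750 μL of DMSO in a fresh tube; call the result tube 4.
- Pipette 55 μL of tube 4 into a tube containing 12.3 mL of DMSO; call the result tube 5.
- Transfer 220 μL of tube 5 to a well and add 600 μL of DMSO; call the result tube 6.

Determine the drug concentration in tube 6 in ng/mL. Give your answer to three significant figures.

0.0101 ng/mL

Step 1: 24-fold → factor 24
Step 2: 0.72 mL + 2450 μL = 3.17 mL total → factor 3.17/0.72 = 4.4028
Step 3: 45 μL + 3100 μL = 3145 μL total → factor 3145/45 = 69.889
Step 4: 250 μL + 3750 μL = 4000 μL total → factor 4000/250 = 16
Step 5: 55 μL + 12.3 mL = 12355 μL total → factor 12355/55 = 224.64
Step 6: 220 μL + 600 μL = 820 μL total → factor 820/220 = 3.7273
Overall dilution factor = 24 × 4.4028 × 69.889 × 16 × 224.64 × 3.7273 = 9.8932 × 10^7
Final = 1.00 mg/mL / 9.8932 × 10^7 = 1.011 × 10^-8 mg/mL = 0.0101 ng/mL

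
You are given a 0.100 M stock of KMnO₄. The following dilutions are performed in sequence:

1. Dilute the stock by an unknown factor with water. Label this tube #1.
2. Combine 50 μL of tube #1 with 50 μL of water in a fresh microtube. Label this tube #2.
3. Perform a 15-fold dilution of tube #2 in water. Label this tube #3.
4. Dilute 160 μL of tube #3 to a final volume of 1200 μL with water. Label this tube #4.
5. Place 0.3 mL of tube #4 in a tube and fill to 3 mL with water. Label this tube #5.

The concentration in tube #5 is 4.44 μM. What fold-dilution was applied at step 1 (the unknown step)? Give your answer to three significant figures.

Step 1: unknown factor x
Step 2: 50 μL + 50 μL = 100 μL total → factor 100/50 = 2
Step 3: 15-fold → factor 15
Step 4: 160 μL brought to 1200 μL → factor 1200/160 = 7.5
Step 5: 0.3 mL brought to 3 mL → factor 3/0.3 = 10
Product of known-step factors = 2250
Overall factor = 0.100 M / (4.44 μM) = 22523
x = 22523 / 2250 = 10.0

10.0-fold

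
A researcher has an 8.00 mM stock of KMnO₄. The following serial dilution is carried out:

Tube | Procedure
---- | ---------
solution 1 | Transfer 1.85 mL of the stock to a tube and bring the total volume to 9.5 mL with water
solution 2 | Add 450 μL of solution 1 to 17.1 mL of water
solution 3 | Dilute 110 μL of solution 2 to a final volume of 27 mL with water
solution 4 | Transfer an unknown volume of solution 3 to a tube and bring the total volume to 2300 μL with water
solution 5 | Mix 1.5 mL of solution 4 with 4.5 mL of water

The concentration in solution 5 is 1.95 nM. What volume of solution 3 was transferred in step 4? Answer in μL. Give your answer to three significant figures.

Step 1: 1.85 mL brought to 9.5 mL → factor 9.5/1.85 = 5.1351
Step 2: 450 μL + 17.1 mL = 17550 μL total → factor 17550/450 = 39
Step 3: 110 μL brought to 27 mL → factor 27000/110 = 245.45
Step 4: v brought to 2300 μL → factor = 2300 μL/v
Step 5: 1.5 mL + 4.5 mL = 6 mL total → factor 6/1.5 = 4
Product of known-step factors = 1.9663 × 10^5
Overall factor = 8.00 mM / (1.95 nM) = 4.1026 × 10^6
Step-4 factor = 4.1026 × 10^6 / 1.9663 × 10^5 = 20.864
v = 2300 μL / 20.864 = 110 μL

110 μL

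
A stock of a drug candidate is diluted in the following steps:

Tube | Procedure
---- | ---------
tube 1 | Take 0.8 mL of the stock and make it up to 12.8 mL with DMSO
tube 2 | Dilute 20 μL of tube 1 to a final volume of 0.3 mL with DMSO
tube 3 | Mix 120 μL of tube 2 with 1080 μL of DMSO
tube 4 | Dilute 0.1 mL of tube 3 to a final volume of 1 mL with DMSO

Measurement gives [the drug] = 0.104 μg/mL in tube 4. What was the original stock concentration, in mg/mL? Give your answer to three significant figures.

Step 1: 0.8 mL brought to 12.8 mL → factor 12.8/0.8 = 16
Step 2: 20 μL brought to 0.3 mL → factor 300/20 = 15
Step 3: 120 μL + 1080 μL = 1200 μL total → factor 1200/120 = 10
Step 4: 0.1 mL brought to 1 mL → factor 1/0.1 = 10
Overall dilution factor = 16 × 15 × 10 × 10 = 24000
Stock = 0.104 μg/mL × 24000 = 2496 μg/mL = 2.50 mg/mL

2.50 mg/mL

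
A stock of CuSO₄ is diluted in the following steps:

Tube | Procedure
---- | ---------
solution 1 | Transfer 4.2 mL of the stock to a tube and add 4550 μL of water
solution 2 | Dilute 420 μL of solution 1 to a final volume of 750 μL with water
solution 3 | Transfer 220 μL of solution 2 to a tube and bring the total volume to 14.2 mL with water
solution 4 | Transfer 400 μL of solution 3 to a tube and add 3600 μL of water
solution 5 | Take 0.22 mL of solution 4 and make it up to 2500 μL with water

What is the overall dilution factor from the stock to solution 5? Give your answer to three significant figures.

Step 1: 4.2 mL + 4550 μL = 8.75 mL total → factor 8.75/4.2 = 2.0833
Step 2: 420 μL brought to 750 μL → factor 750/420 = 1.7857
Step 3: 220 μL brought to 14.2 mL → factor 14200/220 = 64.545
Step 4: 400 μL + 3600 μL = 4000 μL total → factor 4000/400 = 10
Step 5: 0.22 mL brought to 2500 μL → factor 2.5/0.22 = 11.364
Overall dilution factor = 2.0833 × 1.7857 × 64.545 × 10 × 11.364 = 27287

2.73 × 10^4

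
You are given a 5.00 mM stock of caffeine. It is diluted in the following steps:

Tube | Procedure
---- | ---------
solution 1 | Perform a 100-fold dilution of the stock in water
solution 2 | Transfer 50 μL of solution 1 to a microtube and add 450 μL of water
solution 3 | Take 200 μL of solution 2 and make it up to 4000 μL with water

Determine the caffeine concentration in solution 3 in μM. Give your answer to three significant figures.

Step 1: 100-fold → factor 100
Step 2: 50 μL + 450 μL = 500 μL total → factor 500/50 = 10
Step 3: 200 μL brought to 4000 μL → factor 4000/200 = 20
Overall dilution factor = 100 × 10 × 20 = 20000
Final = 5.00 mM / 20000 = 0.0002500 mM = 0.250 μM

0.250 μM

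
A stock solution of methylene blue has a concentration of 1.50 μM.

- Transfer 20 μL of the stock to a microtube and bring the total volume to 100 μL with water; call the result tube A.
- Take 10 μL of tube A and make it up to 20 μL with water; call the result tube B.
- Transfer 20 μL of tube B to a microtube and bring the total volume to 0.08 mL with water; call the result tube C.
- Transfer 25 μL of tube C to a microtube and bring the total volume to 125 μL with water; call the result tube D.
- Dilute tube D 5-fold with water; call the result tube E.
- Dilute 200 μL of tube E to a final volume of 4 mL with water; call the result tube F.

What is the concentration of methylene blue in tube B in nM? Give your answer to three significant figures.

Step 1: 20 μL brought to 100 μL → factor 100/20 = 5
Step 2: 10 μL brought to 20 μL → factor 20/10 = 2
Dilution factor through tube B = 5 × 2 = 10
[tube B] = 1.50 μM / 10 = 0.1500 μM = 150 nM

150 nM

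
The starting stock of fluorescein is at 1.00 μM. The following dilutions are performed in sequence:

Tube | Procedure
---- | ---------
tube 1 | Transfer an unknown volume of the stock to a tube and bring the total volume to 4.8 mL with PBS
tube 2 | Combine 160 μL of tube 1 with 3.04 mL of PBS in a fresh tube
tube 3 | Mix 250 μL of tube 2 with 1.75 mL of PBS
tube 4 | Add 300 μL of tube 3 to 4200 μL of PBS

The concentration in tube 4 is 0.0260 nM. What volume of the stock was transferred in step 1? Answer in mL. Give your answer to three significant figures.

Step 1: v brought to 4.8 mL → factor = 4.8 mL/v
Step 2: 160 μL + 3.04 mL = 3200 μL total → factor 3200/160 = 20
Step 3: 250 μL + 1.75 mL = 2000 μL total → factor 2000/250 = 8
Step 4: 300 μL + 4200 μL = 4500 μL total → factor 4500/300 = 15
Product of known-step factors = 2400
Overall factor = 1.00 μM / (0.0260 nM) = 38462
Step-1 factor = 38462 / 2400 = 16.026
v = 4.8 mL / 16.026 = 0.300 mL

0.300 mL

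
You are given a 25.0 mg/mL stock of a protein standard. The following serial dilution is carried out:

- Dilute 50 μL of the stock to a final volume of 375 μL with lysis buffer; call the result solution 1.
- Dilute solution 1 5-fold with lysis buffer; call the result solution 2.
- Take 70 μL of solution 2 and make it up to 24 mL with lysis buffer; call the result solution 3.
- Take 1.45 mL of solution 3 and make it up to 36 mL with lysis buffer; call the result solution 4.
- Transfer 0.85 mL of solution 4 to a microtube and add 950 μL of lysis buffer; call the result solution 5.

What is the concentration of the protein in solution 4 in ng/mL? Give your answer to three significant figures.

78.3 ng/mL

Step 1: 50 μL brought to 375 μL → factor 375/50 = 7.5
Step 2: 5-fold → factor 5
Step 3: 70 μL brought to 24 mL → factor 24000/70 = 342.86
Step 4: 1.45 mL brought to 36 mL → factor 36/1.45 = 24.828
Dilution factor through solution 4 = 7.5 × 5 × 342.86 × 24.828 = 3.1921 × 10^5
[solution 4] = 25.0 mg/mL / 3.1921 × 10^5 = 7.832 × 10^-5 mg/mL = 78.3 ng/mL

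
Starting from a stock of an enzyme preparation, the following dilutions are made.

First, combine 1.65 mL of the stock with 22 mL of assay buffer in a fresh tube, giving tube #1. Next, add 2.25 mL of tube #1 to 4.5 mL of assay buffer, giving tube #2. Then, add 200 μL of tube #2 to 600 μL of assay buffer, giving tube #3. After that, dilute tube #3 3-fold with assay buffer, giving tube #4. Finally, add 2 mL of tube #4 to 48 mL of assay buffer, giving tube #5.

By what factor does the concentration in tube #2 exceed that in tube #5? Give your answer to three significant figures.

300

Step 1: 1.65 mL + 22 mL = 23.65 mL total → factor 23.65/1.65 = 14.333
Step 2: 2.25 mL + 4.5 mL = 6.75 mL total → factor 6.75/2.25 = 3
Step 3: 200 μL + 600 μL = 800 μL total → factor 800/200 = 4
Step 4: 3-fold → factor 3
Step 5: 2 mL + 48 mL = 50 mL total → factor 50/2 = 25
Dilution factor to tube #2 = 43; to tube #5 = 12900
[tube #2]/[tube #5] = (factor to tube #5)/(factor to tube #2) = 12900/43 = 300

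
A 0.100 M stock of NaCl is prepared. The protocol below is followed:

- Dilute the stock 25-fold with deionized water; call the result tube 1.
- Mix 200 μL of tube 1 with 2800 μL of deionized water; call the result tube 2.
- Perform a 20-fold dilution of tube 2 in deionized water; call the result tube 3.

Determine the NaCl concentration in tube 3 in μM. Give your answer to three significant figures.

13.3 μM

Step 1: 25-fold → factor 25
Step 2: 200 μL + 2800 μL = 3000 μL total → factor 3000/200 = 15
Step 3: 20-fold → factor 20
Overall dilution factor = 25 × 15 × 20 = 7500
Final = 0.100 M / 7500 = 1.333 × 10^-5 M = 13.3 μM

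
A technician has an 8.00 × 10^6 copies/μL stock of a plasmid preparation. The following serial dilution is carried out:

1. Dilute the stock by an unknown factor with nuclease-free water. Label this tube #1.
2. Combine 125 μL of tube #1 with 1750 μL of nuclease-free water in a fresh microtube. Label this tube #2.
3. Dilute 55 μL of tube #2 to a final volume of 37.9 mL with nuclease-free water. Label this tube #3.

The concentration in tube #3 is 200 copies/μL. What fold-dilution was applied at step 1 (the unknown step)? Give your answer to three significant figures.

Step 1: unknown factor x
Step 2: 125 μL + 1750 μL = 1875 μL total → factor 1875/125 = 15
Step 3: 55 μL brought to 37.9 mL → factor 37900/55 = 689.09
Product of known-step factors = 10336
Overall factor = 8.00 × 10^6 copies/μL / (200 copies/μL) = 40000
x = 40000 / 10336 = 3.87

3.87-fold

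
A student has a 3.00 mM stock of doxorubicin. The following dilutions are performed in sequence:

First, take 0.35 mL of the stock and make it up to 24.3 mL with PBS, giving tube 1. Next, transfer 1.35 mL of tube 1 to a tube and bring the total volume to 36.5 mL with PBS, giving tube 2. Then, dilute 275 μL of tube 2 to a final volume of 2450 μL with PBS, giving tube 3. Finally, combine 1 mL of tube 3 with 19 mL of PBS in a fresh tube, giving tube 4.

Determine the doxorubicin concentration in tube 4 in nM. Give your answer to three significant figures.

8.97 nM

Step 1: 0.35 mL brought to 24.3 mL → factor 24.3/0.35 = 69.429
Step 2: 1.35 mL brought to 36.5 mL → factor 36.5/1.35 = 27.037
Step 3: 275 μL brought to 2450 μL → factor 2450/275 = 8.9091
Step 4: 1 mL + 19 mL = 20 mL total → factor 20/1 = 20
Overall dilution factor = 69.429 × 27.037 × 8.9091 × 20 = 3.3447 × 10^5
Final = 3.00 mM / 3.3447 × 10^5 = 8.969 × 10^-6 mM = 8.97 nM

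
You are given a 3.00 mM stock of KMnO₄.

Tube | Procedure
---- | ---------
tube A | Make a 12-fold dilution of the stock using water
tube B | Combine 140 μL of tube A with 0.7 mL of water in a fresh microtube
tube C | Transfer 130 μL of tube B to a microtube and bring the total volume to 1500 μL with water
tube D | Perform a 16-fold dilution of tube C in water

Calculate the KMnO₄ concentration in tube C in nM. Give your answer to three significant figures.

Step 1: 12-fold → factor 12
Step 2: 140 μL + 0.7 mL = 840 μL total → factor 840/140 = 6
Step 3: 130 μL brought to 1500 μL → factor 1500/130 = 11.538
Dilution factor through tube C = 12 × 6 × 11.538 = 830.77
[tube C] = 3.00 mM / 830.77 = 0.003611 mM = 3.61 × 10^3 nM

3.61 × 10^3 nM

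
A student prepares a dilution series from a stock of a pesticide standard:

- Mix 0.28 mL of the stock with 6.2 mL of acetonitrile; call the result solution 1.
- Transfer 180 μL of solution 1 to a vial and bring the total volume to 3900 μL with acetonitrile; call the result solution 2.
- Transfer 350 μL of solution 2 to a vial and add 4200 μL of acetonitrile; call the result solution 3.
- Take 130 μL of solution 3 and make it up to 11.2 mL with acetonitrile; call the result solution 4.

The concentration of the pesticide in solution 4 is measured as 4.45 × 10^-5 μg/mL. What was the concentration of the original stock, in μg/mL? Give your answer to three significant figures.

Step 1: 0.28 mL + 6.2 mL = 6.48 mL total → factor 6.48/0.28 = 23.143
Step 2: 180 μL brought to 3900 μL → factor 3900/180 = 21.667
Step 3: 350 μL + 4200 μL = 4550 μL total → factor 4550/350 = 13
Step 4: 130 μL brought to 11.2 mL → factor 11200/130 = 86.154
Overall dilution factor = 23.143 × 21.667 × 13 × 86.154 = 5.616 × 10^5
Stock = 4.45 × 10^-5 μg/mL × 5.616 × 10^5 = 25.0 μg/mL

25.0 μg/mL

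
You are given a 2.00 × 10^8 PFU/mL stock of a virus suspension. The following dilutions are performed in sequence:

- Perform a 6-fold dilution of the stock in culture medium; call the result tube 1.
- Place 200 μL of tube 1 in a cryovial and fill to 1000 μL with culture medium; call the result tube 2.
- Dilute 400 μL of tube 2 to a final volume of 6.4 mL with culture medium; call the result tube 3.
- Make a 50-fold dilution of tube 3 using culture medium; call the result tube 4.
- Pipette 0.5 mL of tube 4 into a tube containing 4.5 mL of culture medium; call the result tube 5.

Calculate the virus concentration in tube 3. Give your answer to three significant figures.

4.17 × 10^5 PFU/mL

Step 1: 6-fold → factor 6
Step 2: 200 μL brought to 1000 μL → factor 1000/200 = 5
Step 3: 400 μL brought to 6.4 mL → factor 6400/400 = 16
Dilution factor through tube 3 = 6 × 5 × 16 = 480
[tube 3] = 2.00 × 10^8 PFU/mL / 480 = 4.17 × 10^5 PFU/mL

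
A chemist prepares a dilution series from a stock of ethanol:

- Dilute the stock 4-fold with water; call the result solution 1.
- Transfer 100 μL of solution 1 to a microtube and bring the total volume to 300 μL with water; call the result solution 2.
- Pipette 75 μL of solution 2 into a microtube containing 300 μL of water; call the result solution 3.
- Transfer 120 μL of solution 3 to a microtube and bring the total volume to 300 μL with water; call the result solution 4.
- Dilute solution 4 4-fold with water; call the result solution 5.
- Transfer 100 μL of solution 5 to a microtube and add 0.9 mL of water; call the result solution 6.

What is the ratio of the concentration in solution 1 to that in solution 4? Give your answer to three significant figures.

Step 1: 4-fold → factor 4
Step 2: 100 μL brought to 300 μL → factor 300/100 = 3
Step 3: 75 μL + 300 μL = 375 μL total → factor 375/75 = 5
Step 4: 120 μL brought to 300 μL → factor 300/120 = 2.5
Dilution factor to solution 1 = 4; to solution 4 = 150
[solution 1]/[solution 4] = (factor to solution 4)/(factor to solution 1) = 150/4 = 37.5

37.5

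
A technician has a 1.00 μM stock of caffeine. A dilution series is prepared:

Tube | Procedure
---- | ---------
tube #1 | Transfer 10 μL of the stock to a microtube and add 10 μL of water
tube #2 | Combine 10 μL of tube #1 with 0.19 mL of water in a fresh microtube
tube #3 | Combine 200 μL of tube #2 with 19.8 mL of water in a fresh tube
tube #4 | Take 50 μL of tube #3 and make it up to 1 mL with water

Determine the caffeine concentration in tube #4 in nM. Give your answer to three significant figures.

Step 1: 10 μL + 10 μL = 20 μL total → factor 20/10 = 2
Step 2: 10 μL + 0.19 mL = 200 μL total → factor 200/10 = 20
Step 3: 200 μL + 19.8 mL = 20000 μL total → factor 20000/200 = 100
Step 4: 50 μL brought to 1 mL → factor 1000/50 = 20
Overall dilution factor = 2 × 20 × 100 × 20 = 80000
Final = 1.00 μM / 80000 = 1.250 × 10^-5 μM = 0.0125 nM

0.0125 nM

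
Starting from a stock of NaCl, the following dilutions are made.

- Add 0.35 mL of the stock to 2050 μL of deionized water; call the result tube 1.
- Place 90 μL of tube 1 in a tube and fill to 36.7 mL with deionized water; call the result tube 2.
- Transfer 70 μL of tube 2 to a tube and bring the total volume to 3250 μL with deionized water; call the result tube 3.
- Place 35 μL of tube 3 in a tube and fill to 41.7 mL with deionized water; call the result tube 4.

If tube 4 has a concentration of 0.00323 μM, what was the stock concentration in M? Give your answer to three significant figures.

0.500 M

Step 1: 0.35 mL + 2050 μL = 2.4 mL total → factor 2.4/0.35 = 6.8571
Step 2: 90 μL brought to 36.7 mL → factor 36700/90 = 407.78
Step 3: 70 μL brought to 3250 μL → factor 3250/70 = 46.429
Step 4: 35 μL brought to 41.7 mL → factor 41700/35 = 1191.4
Overall dilution factor = 6.8571 × 407.78 × 46.429 × 1191.4 = 1.5467 × 10^8
Stock = 0.00323 μM × 1.5467 × 10^8 = 4.996 × 10^5 μM = 0.500 M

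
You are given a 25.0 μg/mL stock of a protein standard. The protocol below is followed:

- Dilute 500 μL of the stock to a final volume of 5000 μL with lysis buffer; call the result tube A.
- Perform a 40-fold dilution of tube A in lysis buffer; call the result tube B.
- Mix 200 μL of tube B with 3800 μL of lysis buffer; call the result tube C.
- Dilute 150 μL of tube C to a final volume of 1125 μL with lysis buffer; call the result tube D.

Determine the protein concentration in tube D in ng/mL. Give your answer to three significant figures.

Step 1: 500 μL brought to 5000 μL → factor 5000/500 = 10
Step 2: 40-fold → factor 40
Step 3: 200 μL + 3800 μL = 4000 μL total → factor 4000/200 = 20
Step 4: 150 μL brought to 1125 μL → factor 1125/150 = 7.5
Overall dilution factor = 10 × 40 × 20 × 7.5 = 60000
Final = 25.0 μg/mL / 60000 = 0.0004167 μg/mL = 0.417 ng/mL

0.417 ng/mL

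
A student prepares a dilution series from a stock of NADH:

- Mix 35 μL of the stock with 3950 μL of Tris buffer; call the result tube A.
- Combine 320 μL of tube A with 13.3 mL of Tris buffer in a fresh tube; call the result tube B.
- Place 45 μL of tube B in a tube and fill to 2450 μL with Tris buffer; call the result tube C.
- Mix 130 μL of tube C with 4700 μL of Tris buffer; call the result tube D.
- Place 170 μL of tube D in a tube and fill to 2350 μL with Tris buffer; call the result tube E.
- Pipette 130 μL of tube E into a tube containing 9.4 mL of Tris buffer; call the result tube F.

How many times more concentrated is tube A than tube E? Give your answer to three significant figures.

1.19 × 10^6

Step 1: 35 μL + 3950 μL = 3985 μL total → factor 3985/35 = 113.86
Step 2: 320 μL + 13.3 mL = 13620 μL total → factor 13620/320 = 42.562
Step 3: 45 μL brought to 2450 μL → factor 2450/45 = 54.444
Step 4: 130 μL + 4700 μL = 4830 μL total → factor 4830/130 = 37.154
Step 5: 170 μL brought to 2350 μL → factor 2350/170 = 13.824
Dilution factor to tube A = 113.86; to tube E = 1.3551 × 10^8
[tube A]/[tube E] = (factor to tube E)/(factor to tube A) = 1.3551 × 10^8/113.86 = 1.19 × 10^6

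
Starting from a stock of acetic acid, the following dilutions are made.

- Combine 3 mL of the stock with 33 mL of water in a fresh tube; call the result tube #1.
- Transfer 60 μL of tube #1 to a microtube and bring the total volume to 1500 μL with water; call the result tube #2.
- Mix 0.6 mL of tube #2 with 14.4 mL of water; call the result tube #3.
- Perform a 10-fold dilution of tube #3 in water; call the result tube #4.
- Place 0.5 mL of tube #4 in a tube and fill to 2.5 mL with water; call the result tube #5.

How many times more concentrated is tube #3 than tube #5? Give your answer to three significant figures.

Step 1: 3 mL + 33 mL = 36 mL total → factor 36/3 = 12
Step 2: 60 μL brought to 1500 μL → factor 1500/60 = 25
Step 3: 0.6 mL + 14.4 mL = 15 mL total → factor 15/0.6 = 25
Step 4: 10-fold → factor 10
Step 5: 0.5 mL brought to 2.5 mL → factor 2.5/0.5 = 5
Dilution factor to tube #3 = 7500; to tube #5 = 3.75 × 10^5
[tube #3]/[tube #5] = (factor to tube #5)/(factor to tube #3) = 3.75 × 10^5/7500 = 50.0

50.0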